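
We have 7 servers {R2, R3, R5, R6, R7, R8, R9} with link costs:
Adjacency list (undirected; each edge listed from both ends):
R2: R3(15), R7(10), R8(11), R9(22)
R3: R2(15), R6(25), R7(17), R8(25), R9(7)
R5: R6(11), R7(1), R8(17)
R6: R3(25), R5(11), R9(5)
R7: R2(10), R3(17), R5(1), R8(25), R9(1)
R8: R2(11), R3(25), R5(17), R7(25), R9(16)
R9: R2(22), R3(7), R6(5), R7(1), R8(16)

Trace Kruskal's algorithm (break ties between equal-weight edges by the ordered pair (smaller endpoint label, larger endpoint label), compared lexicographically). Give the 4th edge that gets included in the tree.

Sort edges by weight, then run Kruskal:
R5 R7 (1): add. Components now {R9} {R6} {R3} {R5,R7} {R8} {R2}
R7 R9 (1): add. Components now {R5,R7,R9} {R6} {R3} {R8} {R2}
R6 R9 (5): add. Components now {R5,R6,R7,R9} {R3} {R8} {R2}
R3 R9 (7): add. Components now {R3,R5,R6,R7,R9} {R8} {R2}
R2 R7 (10): add. Components now {R2,R3,R5,R6,R7,R9} {R8}
R2 R8 (11): add. Components now {R2,R3,R5,R6,R7,R8,R9}
The 4th edge added is R3 R9.

R3-R9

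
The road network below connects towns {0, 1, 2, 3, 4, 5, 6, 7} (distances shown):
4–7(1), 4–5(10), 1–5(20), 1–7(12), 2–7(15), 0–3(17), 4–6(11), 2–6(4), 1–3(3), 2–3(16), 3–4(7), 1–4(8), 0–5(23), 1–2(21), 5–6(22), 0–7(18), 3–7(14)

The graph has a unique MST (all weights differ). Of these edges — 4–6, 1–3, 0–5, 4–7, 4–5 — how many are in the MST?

4

Sort edges by weight, then run Kruskal:
4–7 (1): add — endpoints in different components.
1–3 (3): add — endpoints in different components.
2–6 (4): add — endpoints in different components.
3–4 (7): add — endpoints in different components.
1–4 (8): skip — 1 and 4 already connected.
4–5 (10): add — endpoints in different components.
4–6 (11): add — endpoints in different components.
1–7 (12): skip — 1 and 7 already connected.
3–7 (14): skip — 3 and 7 already connected.
2–7 (15): skip — 2 and 7 already connected.
2–3 (16): skip — 2 and 3 already connected.
0–3 (17): add — endpoints in different components.
MST edge set: {4–7, 1–3, 2–6, 3–4, 4–5, 4–6, 0–3}.
Of the listed edges, {4–6, 1–3, 4–7, 4–5} are in the MST → 4.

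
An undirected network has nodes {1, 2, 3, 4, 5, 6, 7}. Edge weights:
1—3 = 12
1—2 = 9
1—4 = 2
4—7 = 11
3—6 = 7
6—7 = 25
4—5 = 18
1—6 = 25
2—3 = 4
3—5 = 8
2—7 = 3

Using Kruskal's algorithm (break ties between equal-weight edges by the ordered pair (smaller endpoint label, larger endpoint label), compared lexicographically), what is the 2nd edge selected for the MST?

Sort edges by weight, then run Kruskal:
1—4 (2): add — endpoints in different components.
2—7 (3): add — endpoints in different components.
2—3 (4): add — endpoints in different components.
3—6 (7): add — endpoints in different components.
3—5 (8): add — endpoints in different components.
1—2 (9): add — endpoints in different components.
The 2nd edge added is 2—7.

2-7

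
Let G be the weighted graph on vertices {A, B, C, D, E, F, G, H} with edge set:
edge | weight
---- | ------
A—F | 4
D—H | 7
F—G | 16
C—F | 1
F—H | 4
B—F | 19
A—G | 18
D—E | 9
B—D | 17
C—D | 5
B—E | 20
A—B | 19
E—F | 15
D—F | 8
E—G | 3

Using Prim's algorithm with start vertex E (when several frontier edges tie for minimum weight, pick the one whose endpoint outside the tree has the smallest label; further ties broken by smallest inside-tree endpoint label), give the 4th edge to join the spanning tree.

Prim's algorithm from E:
Step 1: cheapest edge leaving the tree is E—G (3); add G.
Step 2: cheapest edge leaving the tree is D—E (9); add D.
Step 3: cheapest edge leaving the tree is C—D (5); add C.
Step 4: cheapest edge leaving the tree is C—F (1); add F.
Step 5: cheapest edge leaving the tree is A—F (4); add A.
Step 6: cheapest edge leaving the tree is F—H (4); add H.
Step 7: cheapest edge leaving the tree is B—D (17); add B.
The 4th edge added is C—F.

C-F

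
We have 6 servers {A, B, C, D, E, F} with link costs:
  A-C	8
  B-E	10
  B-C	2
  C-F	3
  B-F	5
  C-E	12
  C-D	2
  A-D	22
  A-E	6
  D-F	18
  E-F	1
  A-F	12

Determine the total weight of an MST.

Kruskal's algorithm — process edges by increasing weight (ties by edge label):
E-F (1): add — endpoints in different components.
B-C (2): add — endpoints in different components.
C-D (2): add — endpoints in different components.
C-F (3): add — endpoints in different components.
B-F (5): skip — B and F already connected.
A-E (6): add — endpoints in different components.
MST edges: E-F, B-C, C-D, C-F, A-E; total weight 1+2+2+3+6 = 14.

14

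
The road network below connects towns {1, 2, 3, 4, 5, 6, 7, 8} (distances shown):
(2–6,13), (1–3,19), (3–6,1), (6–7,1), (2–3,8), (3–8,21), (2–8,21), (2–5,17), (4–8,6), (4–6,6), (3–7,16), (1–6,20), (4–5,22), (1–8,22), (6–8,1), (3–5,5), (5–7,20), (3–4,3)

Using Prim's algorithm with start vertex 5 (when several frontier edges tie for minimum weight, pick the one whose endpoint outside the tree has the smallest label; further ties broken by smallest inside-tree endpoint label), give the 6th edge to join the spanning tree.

2-3

Prim, starting at 5.
Step 1: cheapest edge leaving the tree is 3–5 (5); add 3.
Step 2: cheapest edge leaving the tree is 3–6 (1); add 6.
Step 3: cheapest edge leaving the tree is 6–7 (1); add 7.
Step 4: cheapest edge leaving the tree is 6–8 (1); add 8.
Step 5: cheapest edge leaving the tree is 3–4 (3); add 4.
Step 6: cheapest edge leaving the tree is 2–3 (8); add 2.
Step 7: cheapest edge leaving the tree is 1–3 (19); add 1.
The 6th edge added is 2–3.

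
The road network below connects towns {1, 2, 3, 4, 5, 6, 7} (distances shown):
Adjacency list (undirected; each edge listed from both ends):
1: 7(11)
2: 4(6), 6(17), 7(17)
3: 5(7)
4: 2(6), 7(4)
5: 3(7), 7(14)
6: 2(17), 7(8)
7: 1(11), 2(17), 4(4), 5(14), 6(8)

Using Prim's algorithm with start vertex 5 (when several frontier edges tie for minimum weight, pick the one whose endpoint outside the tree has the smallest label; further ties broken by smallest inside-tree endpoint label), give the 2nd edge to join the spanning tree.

5-7

Prim, starting at 5.
Step 1: frontier [3 5 7, 5 7 14] → take 3 5 (7); add 3.
Step 2: frontier [5 7 14] → take 5 7 (14); add 7.
Step 3: frontier [4 7 4, 6 7 8, 1 7 11, 2 7 17] → take 4 7 (4); add 4.
Step 4: frontier [2 4 6, 6 7 8, 1 7 11, 2 7 17] → take 2 4 (6); add 2.
Step 5: frontier [2 6 17, 6 7 8, 1 7 11] → take 6 7 (8); add 6.
Step 6: frontier [1 7 11] → take 1 7 (11); add 1.
The 2nd edge added is 5 7.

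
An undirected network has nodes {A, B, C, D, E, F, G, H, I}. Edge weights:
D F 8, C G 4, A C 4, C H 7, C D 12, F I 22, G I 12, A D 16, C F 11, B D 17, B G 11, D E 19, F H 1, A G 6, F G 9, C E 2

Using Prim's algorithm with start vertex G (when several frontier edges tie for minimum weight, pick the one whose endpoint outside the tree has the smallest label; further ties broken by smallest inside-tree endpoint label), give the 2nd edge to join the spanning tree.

Prim, starting at G.
Step 1: cheapest edge leaving the tree is C G (4); add C.
Step 2: cheapest edge leaving the tree is C E (2); add E.
Step 3: cheapest edge leaving the tree is A C (4); add A.
Step 4: cheapest edge leaving the tree is C H (7); add H.
Step 5: cheapest edge leaving the tree is F H (1); add F.
Step 6: cheapest edge leaving the tree is D F (8); add D.
Step 7: cheapest edge leaving the tree is B G (11); add B.
Step 8: cheapest edge leaving the tree is G I (12); add I.
The 2nd edge added is C E.

C-E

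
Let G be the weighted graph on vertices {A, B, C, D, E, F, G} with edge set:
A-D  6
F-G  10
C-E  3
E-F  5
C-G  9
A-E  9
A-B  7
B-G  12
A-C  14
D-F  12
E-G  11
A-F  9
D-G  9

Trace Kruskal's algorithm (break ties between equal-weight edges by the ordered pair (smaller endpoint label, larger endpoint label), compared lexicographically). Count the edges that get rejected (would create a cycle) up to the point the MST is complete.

Kruskal: consider edges lightest-first.
C-E (3): add. Components now {A} {B} {C,E} {D} {F} {G}
E-F (5): add. Components now {A} {B} {C,E,F} {D} {G}
A-D (6): add. Components now {A,D} {B} {C,E,F} {G}
A-B (7): add. Components now {A,B,D} {C,E,F} {G}
A-E (9): add. Components now {A,B,C,D,E,F} {G}
A-F (9): skip — A and F already connected.
C-G (9): add. Components now {A,B,C,D,E,F,G}
Edges rejected before the tree was complete: 1.

1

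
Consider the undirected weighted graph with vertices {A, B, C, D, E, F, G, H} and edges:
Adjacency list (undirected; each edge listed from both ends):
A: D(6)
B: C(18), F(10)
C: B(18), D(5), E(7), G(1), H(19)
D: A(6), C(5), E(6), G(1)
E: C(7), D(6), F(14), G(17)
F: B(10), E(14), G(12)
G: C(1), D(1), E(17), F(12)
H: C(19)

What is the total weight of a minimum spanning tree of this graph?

55

Kruskal: consider edges lightest-first.
C–G (1): add — endpoints in different components.
D–G (1): add — endpoints in different components.
C–D (5): skip — C and D already connected.
A–D (6): add — endpoints in different components.
D–E (6): add — endpoints in different components.
C–E (7): skip — C and E already connected.
B–F (10): add — endpoints in different components.
F–G (12): add — endpoints in different components.
E–F (14): skip — E and F already connected.
E–G (17): skip — E and G already connected.
B–C (18): skip — B and C already connected.
C–H (19): add — endpoints in different components.
MST edges: C–G, D–G, A–D, D–E, B–F, F–G, C–H; total weight 1+1+6+6+10+12+19 = 55.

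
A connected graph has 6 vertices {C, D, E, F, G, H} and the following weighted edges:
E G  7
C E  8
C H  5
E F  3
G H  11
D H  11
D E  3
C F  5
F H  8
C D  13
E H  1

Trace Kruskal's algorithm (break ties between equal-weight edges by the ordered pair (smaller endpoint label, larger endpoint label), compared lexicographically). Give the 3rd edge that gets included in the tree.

Sort edges by weight, then run Kruskal:
E H (1): add — endpoints in different components.
D E (3): add — endpoints in different components.
E F (3): add — endpoints in different components.
C F (5): add — endpoints in different components.
C H (5): skip — C and H already connected.
E G (7): add — endpoints in different components.
The 3rd edge added is E F.

E-F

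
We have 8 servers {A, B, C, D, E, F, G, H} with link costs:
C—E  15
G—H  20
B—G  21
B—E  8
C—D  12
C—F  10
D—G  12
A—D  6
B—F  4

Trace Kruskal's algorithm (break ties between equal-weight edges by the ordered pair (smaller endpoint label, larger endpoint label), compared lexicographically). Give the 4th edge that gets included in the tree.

C-F

Kruskal's algorithm — process edges by increasing weight (ties by edge label):
B—F (4): add — endpoints in different components.
A—D (6): add — endpoints in different components.
B—E (8): add — endpoints in different components.
C—F (10): add — endpoints in different components.
C—D (12): add — endpoints in different components.
D—G (12): add — endpoints in different components.
C—E (15): skip — C and E already connected.
G—H (20): add — endpoints in different components.
The 4th edge added is C—F.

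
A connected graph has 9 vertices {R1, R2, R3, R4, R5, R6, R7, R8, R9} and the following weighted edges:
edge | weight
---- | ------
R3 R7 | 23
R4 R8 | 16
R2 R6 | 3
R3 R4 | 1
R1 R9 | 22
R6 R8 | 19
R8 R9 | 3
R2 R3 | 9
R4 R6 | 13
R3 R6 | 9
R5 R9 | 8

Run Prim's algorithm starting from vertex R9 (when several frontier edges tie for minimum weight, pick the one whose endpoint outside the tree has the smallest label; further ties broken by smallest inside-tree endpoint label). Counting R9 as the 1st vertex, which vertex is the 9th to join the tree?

Grow the tree from R9 using Prim:
Step 1: frontier [R8 R9 3, R5 R9 8, R1 R9 22] → take R8 R9 (3); add R8.
Step 2: frontier [R4 R8 16, R6 R8 19, R5 R9 8, R1 R9 22] → take R5 R9 (8); add R5.
Step 3: frontier [R4 R8 16, R6 R8 19, R1 R9 22] → take R4 R8 (16); add R4.
Step 4: frontier [R3 R4 1, R4 R6 13, R6 R8 19, R1 R9 22] → take R3 R4 (1); add R3.
Step 5: frontier [R2 R3 9, R3 R6 9, R3 R7 23, R4 R6 13, R6 R8 19, R1 R9 22] → take R2 R3 (9); add R2.
Step 6: frontier [R2 R6 3, R3 R6 9, R3 R7 23, R4 R6 13, R6 R8 19, R1 R9 22] → take R2 R6 (3); add R6.
Step 7: frontier [R3 R7 23, R1 R9 22] → take R1 R9 (22); add R1.
Step 8: frontier [R3 R7 23] → take R3 R7 (23); add R7.
Vertex order: R9, R8, R5, R4, R3, R2, R6, R1, R7. The 9th vertex is R7.

R7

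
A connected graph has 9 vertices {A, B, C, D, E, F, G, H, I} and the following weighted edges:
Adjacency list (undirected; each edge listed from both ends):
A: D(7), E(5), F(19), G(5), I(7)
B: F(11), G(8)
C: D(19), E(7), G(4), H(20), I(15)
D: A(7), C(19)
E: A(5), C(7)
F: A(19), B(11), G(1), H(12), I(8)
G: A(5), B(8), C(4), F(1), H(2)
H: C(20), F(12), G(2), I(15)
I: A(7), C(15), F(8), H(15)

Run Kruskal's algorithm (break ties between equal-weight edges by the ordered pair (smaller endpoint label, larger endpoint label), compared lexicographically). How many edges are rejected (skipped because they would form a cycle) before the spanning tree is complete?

Sort edges by weight, then run Kruskal:
F-G (1): add — endpoints in different components.
G-H (2): add — endpoints in different components.
C-G (4): add — endpoints in different components.
A-E (5): add — endpoints in different components.
A-G (5): add — endpoints in different components.
A-D (7): add — endpoints in different components.
A-I (7): add — endpoints in different components.
C-E (7): skip — C and E already connected.
B-G (8): add — endpoints in different components.
Edges rejected before the tree was complete: 1.

1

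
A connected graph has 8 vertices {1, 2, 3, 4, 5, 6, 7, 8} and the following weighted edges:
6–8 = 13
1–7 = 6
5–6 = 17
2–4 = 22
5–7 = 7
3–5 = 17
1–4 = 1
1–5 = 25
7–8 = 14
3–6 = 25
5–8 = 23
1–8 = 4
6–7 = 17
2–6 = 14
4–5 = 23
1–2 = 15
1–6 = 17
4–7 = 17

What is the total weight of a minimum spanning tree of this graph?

Kruskal's algorithm — process edges by increasing weight (ties by edge label):
1–4 (1): add — endpoints in different components.
1–8 (4): add — endpoints in different components.
1–7 (6): add — endpoints in different components.
5–7 (7): add — endpoints in different components.
6–8 (13): add — endpoints in different components.
2–6 (14): add — endpoints in different components.
7–8 (14): skip — 7 and 8 already connected.
1–2 (15): skip — 1 and 2 already connected.
1–6 (17): skip — 1 and 6 already connected.
3–5 (17): add — endpoints in different components.
MST edges: 1–4, 1–8, 1–7, 5–7, 6–8, 2–6, 3–5; total weight 1+4+6+7+13+14+17 = 62.

62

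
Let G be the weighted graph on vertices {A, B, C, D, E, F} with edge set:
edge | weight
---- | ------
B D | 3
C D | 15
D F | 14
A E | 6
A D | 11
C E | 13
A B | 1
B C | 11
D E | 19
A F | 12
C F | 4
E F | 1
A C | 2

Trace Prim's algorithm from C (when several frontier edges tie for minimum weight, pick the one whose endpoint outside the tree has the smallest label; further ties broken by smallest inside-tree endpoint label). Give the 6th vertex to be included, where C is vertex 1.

E

Grow the tree from C using Prim:
Step 1: frontier [A C 2, C F 4, B C 11, C E 13, C D 15] → take A C (2); add A.
Step 2: frontier [A B 1, A E 6, A D 11, A F 12, C F 4, B C 11, C E 13, C D 15] → take A B (1); add B.
Step 3: frontier [A E 6, A D 11, A F 12, B D 3, C F 4, C E 13, C D 15] → take B D (3); add D.
Step 4: frontier [A E 6, A F 12, C F 4, C E 13, D F 14, D E 19] → take C F (4); add F.
Step 5: frontier [A E 6, C E 13, D E 19, E F 1] → take E F (1); add E.
Vertex order: C, A, B, D, F, E. The 6th vertex is E.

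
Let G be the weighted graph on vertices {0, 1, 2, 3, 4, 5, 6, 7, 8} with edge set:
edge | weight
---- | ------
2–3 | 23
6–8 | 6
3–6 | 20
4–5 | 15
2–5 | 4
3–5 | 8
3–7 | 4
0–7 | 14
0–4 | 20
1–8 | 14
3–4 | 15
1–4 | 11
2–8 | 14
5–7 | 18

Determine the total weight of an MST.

75

Prim's algorithm from 1:
Step 1: cheapest edge leaving the tree is 1–4 (11); add 4.
Step 2: cheapest edge leaving the tree is 1–8 (14); add 8.
Step 3: cheapest edge leaving the tree is 6–8 (6); add 6.
Step 4: cheapest edge leaving the tree is 2–8 (14); add 2.
Step 5: cheapest edge leaving the tree is 2–5 (4); add 5.
Step 6: cheapest edge leaving the tree is 3–5 (8); add 3.
Step 7: cheapest edge leaving the tree is 3–7 (4); add 7.
Step 8: cheapest edge leaving the tree is 0–7 (14); add 0.
MST edges: 1–4, 1–8, 6–8, 2–8, 2–5, 3–5, 3–7, 0–7; total weight 11+14+6+14+4+8+4+14 = 75.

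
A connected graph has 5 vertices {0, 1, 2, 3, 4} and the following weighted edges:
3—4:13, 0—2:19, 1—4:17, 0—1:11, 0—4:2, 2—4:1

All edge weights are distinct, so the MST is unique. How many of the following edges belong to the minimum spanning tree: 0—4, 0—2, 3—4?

Kruskal's algorithm — process edges by increasing weight (ties by edge label):
2—4 (1): add — endpoints in different components.
0—4 (2): add — endpoints in different components.
0—1 (11): add — endpoints in different components.
3—4 (13): add — endpoints in different components.
MST edge set: {2—4, 0—4, 0—1, 3—4}.
Of the listed edges, {0—4, 3—4} are in the MST → 2.

2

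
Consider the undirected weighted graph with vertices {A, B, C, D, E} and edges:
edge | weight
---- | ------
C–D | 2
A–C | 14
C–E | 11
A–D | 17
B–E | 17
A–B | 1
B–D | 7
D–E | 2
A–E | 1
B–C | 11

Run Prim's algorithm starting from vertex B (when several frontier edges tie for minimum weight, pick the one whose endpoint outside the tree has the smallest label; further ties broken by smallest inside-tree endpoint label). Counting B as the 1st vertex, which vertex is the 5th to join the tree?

C

Prim, starting at B.
Step 1: frontier [A–B 1, B–D 7, B–C 11, B–E 17] → take A–B (1); add A.
Step 2: frontier [A–E 1, A–C 14, A–D 17, B–D 7, B–C 11, B–E 17] → take A–E (1); add E.
Step 3: frontier [A–C 14, A–D 17, B–D 7, B–C 11, D–E 2, C–E 11] → take D–E (2); add D.
Step 4: frontier [A–C 14, B–C 11, C–D 2, C–E 11] → take C–D (2); add C.
Vertex order: B, A, E, D, C. The 5th vertex is C.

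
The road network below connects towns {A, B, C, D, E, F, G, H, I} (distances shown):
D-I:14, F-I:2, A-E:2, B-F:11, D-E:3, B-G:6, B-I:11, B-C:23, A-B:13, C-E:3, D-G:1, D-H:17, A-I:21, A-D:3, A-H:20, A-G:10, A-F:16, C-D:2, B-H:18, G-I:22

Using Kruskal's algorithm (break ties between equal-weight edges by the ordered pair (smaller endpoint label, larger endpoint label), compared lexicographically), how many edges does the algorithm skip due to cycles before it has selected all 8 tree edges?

Kruskal: consider edges lightest-first.
D-G (1): add — endpoints in different components.
A-E (2): add — endpoints in different components.
C-D (2): add — endpoints in different components.
F-I (2): add — endpoints in different components.
A-D (3): add — endpoints in different components.
C-E (3): skip — C and E already connected.
D-E (3): skip — D and E already connected.
B-G (6): add — endpoints in different components.
A-G (10): skip — A and G already connected.
B-F (11): add — endpoints in different components.
B-I (11): skip — B and I already connected.
A-B (13): skip — A and B already connected.
D-I (14): skip — D and I already connected.
A-F (16): skip — A and F already connected.
D-H (17): add — endpoints in different components.
Edges rejected before the tree was complete: 7.

7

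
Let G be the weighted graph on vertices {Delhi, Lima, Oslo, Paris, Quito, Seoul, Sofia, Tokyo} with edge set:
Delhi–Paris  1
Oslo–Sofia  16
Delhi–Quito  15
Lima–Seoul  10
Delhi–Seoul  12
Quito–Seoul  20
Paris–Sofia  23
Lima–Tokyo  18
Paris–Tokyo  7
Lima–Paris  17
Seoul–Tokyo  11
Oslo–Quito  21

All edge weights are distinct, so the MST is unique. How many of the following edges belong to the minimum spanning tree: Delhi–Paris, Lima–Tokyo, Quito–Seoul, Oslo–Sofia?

Sort edges by weight, then run Kruskal:
Delhi–Paris (1): add — endpoints in different components.
Paris–Tokyo (7): add — endpoints in different components.
Lima–Seoul (10): add — endpoints in different components.
Seoul–Tokyo (11): add — endpoints in different components.
Delhi–Seoul (12): skip — Seoul and Delhi already connected.
Delhi–Quito (15): add — endpoints in different components.
Oslo–Sofia (16): add — endpoints in different components.
Lima–Paris (17): skip — Paris and Lima already connected.
Lima–Tokyo (18): skip — Tokyo and Lima already connected.
Quito–Seoul (20): skip — Quito and Seoul already connected.
Oslo–Quito (21): add — endpoints in different components.
MST edge set: {Delhi–Paris, Paris–Tokyo, Lima–Seoul, Seoul–Tokyo, Delhi–Quito, Oslo–Sofia, Oslo–Quito}.
Of the listed edges, {Delhi–Paris, Oslo–Sofia} are in the MST → 2.

2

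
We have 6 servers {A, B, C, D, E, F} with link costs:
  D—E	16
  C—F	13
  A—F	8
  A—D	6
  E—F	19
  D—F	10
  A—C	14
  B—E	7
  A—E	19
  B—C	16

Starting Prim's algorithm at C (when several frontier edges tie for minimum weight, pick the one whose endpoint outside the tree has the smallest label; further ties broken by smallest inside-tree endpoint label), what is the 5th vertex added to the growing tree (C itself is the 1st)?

B

Prim, starting at C.
Step 1: frontier [C—F 13, A—C 14, B—C 16] → take C—F (13); add F.
Step 2: frontier [A—C 14, B—C 16, A—F 8, D—F 10, E—F 19] → take A—F (8); add A.
Step 3: frontier [A—D 6, A—E 19, B—C 16, D—F 10, E—F 19] → take A—D (6); add D.
Step 4: frontier [A—E 19, B—C 16, D—E 16, E—F 19] → take B—C (16); add B.
Step 5: frontier [A—E 19, B—E 7, D—E 16, E—F 19] → take B—E (7); add E.
Vertex order: C, F, A, D, B, E. The 5th vertex is B.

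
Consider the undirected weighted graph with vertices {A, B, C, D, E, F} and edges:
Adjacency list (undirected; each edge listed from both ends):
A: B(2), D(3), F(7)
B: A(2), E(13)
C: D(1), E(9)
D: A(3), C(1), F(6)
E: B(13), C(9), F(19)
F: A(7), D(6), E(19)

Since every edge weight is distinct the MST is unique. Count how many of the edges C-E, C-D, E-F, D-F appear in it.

Kruskal's algorithm — process edges by increasing weight (ties by edge label):
C-D (1): add. Components now {A} {B} {C,D} {E} {F}
A-B (2): add. Components now {A,B} {C,D} {E} {F}
A-D (3): add. Components now {A,B,C,D} {E} {F}
D-F (6): add. Components now {A,B,C,D,F} {E}
A-F (7): skip — A and F already connected.
C-E (9): add. Components now {A,B,C,D,E,F}
MST edge set: {C-D, A-B, A-D, D-F, C-E}.
Of the listed edges, {C-E, C-D, D-F} are in the MST → 3.

3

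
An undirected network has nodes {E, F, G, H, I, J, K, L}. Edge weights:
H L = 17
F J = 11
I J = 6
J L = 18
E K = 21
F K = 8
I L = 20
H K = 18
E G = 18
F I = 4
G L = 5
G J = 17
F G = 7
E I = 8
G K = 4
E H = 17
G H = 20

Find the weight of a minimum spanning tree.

51

Prim, starting at L.
Step 1: cheapest edge leaving the tree is G L (5); add G.
Step 2: cheapest edge leaving the tree is G K (4); add K.
Step 3: cheapest edge leaving the tree is F G (7); add F.
Step 4: cheapest edge leaving the tree is F I (4); add I.
Step 5: cheapest edge leaving the tree is I J (6); add J.
Step 6: cheapest edge leaving the tree is E I (8); add E.
Step 7: cheapest edge leaving the tree is E H (17); add H.
MST edges: G L, G K, F G, F I, I J, E I, E H; total weight 5+4+7+4+6+8+17 = 51.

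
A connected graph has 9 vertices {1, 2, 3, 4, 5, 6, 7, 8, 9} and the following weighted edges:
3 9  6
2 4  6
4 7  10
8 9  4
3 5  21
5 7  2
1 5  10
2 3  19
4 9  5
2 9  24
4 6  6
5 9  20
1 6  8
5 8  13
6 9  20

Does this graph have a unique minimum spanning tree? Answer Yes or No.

No

Kruskal's algorithm — process edges by increasing weight (ties by edge label):
5 7 (2): add — endpoints in different components.
8 9 (4): add — endpoints in different components.
4 9 (5): add — endpoints in different components.
2 4 (6): add — endpoints in different components.
3 9 (6): add — endpoints in different components.
4 6 (6): add — endpoints in different components.
1 6 (8): add — endpoints in different components.
1 5 (10): add — endpoints in different components.
Non-tree edge 4 7 has weight 10, equal to the heaviest edge on its tree cycle — swapping gives another MST of the same weight. Not unique.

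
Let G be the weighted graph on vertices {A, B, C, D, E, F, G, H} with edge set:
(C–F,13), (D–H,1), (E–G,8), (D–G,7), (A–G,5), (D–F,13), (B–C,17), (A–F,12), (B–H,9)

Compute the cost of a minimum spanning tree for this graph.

Kruskal's algorithm — process edges by increasing weight (ties by edge label):
D–H (1): add — endpoints in different components.
A–G (5): add — endpoints in different components.
D–G (7): add — endpoints in different components.
E–G (8): add — endpoints in different components.
B–H (9): add — endpoints in different components.
A–F (12): add — endpoints in different components.
C–F (13): add — endpoints in different components.
MST edges: D–H, A–G, D–G, E–G, B–H, A–F, C–F; total weight 1+5+7+8+9+12+13 = 55.

55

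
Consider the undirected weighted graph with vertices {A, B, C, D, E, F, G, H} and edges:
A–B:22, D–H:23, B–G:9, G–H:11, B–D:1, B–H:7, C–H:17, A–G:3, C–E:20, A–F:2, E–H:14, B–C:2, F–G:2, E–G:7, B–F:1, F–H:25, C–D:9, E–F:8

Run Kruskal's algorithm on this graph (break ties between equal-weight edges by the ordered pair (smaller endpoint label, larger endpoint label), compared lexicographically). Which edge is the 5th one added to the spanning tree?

F-G

Kruskal: consider edges lightest-first.
B–D (1): add — endpoints in different components.
B–F (1): add — endpoints in different components.
A–F (2): add — endpoints in different components.
B–C (2): add — endpoints in different components.
F–G (2): add — endpoints in different components.
A–G (3): skip — A and G already connected.
B–H (7): add — endpoints in different components.
E–G (7): add — endpoints in different components.
The 5th edge added is F–G.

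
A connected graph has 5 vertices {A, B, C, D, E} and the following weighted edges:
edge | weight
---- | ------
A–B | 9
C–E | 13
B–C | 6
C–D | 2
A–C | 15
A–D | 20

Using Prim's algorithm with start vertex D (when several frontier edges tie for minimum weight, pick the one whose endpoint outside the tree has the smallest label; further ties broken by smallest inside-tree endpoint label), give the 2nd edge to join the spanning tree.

B-C

Prim's algorithm from D:
Step 1: frontier [C–D 2, A–D 20] → take C–D (2); add C.
Step 2: frontier [B–C 6, C–E 13, A–C 15, A–D 20] → take B–C (6); add B.
Step 3: frontier [A–B 9, C–E 13, A–C 15, A–D 20] → take A–B (9); add A.
Step 4: frontier [C–E 13] → take C–E (13); add E.
The 2nd edge added is B–C.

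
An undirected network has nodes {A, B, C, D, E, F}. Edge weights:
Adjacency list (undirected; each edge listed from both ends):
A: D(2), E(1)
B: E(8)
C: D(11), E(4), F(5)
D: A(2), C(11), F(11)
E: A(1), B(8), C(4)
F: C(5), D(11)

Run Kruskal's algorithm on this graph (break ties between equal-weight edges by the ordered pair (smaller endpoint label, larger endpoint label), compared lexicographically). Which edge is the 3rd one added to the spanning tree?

Sort edges by weight, then run Kruskal:
A E (1): add. Components now {A,E} {B} {C} {D} {F}
A D (2): add. Components now {A,D,E} {B} {C} {F}
C E (4): add. Components now {A,C,D,E} {B} {F}
C F (5): add. Components now {A,C,D,E,F} {B}
B E (8): add. Components now {A,B,C,D,E,F}
The 3rd edge added is C E.

C-E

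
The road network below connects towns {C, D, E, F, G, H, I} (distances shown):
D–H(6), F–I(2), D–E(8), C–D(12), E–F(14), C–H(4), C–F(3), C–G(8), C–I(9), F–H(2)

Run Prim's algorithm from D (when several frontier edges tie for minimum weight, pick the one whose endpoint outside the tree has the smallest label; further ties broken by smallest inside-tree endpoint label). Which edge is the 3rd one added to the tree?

F-I

Prim's algorithm from D:
Step 1: frontier [D–H 6, D–E 8, C–D 12] → take D–H (6); add H.
Step 2: frontier [D–E 8, C–D 12, F–H 2, C–H 4] → take F–H (2); add F.
Step 3: frontier [D–E 8, C–D 12, F–I 2, C–F 3, E–F 14, C–H 4] → take F–I (2); add I.
Step 4: frontier [D–E 8, C–D 12, C–F 3, E–F 14, C–H 4, C–I 9] → take C–F (3); add C.
Step 5: frontier [C–G 8, D–E 8, E–F 14] → take D–E (8); add E.
Step 6: frontier [C–G 8] → take C–G (8); add G.
The 3rd edge added is F–I.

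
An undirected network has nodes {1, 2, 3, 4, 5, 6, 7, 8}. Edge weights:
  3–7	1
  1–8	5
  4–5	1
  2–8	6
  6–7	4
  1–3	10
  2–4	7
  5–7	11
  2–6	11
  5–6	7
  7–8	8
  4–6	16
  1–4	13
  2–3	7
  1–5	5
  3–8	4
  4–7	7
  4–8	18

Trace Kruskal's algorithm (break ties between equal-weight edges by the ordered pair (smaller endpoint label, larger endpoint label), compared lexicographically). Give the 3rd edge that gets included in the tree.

Sort edges by weight, then run Kruskal:
3–7 (1): add — endpoints in different components.
4–5 (1): add — endpoints in different components.
3–8 (4): add — endpoints in different components.
6–7 (4): add — endpoints in different components.
1–5 (5): add — endpoints in different components.
1–8 (5): add — endpoints in different components.
2–8 (6): add — endpoints in different components.
The 3rd edge added is 3–8.

3-8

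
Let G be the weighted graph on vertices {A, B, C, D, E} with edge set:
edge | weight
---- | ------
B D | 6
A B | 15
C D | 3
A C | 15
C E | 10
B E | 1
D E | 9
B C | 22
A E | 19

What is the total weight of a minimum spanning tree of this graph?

Grow the tree from B using Prim:
Step 1: cheapest edge leaving the tree is B E (1); add E.
Step 2: cheapest edge leaving the tree is B D (6); add D.
Step 3: cheapest edge leaving the tree is C D (3); add C.
Step 4: cheapest edge leaving the tree is A B (15); add A.
MST edges: B E, B D, C D, A B; total weight 1+6+3+15 = 25.

25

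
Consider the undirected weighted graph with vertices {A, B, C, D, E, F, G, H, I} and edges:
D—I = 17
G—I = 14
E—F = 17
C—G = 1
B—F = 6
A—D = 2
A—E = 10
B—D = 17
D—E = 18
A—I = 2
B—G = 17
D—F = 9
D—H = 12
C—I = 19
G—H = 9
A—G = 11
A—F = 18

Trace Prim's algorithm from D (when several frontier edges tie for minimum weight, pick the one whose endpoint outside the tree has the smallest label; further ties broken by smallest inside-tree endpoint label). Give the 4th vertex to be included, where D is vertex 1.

Prim, starting at D.
Step 1: cheapest edge leaving the tree is A—D (2); add A.
Step 2: cheapest edge leaving the tree is A—I (2); add I.
Step 3: cheapest edge leaving the tree is D—F (9); add F.
Step 4: cheapest edge leaving the tree is B—F (6); add B.
Step 5: cheapest edge leaving the tree is A—E (10); add E.
Step 6: cheapest edge leaving the tree is A—G (11); add G.
Step 7: cheapest edge leaving the tree is C—G (1); add C.
Step 8: cheapest edge leaving the tree is G—H (9); add H.
Vertex order: D, A, I, F, B, E, G, C, H. The 4th vertex is F.

F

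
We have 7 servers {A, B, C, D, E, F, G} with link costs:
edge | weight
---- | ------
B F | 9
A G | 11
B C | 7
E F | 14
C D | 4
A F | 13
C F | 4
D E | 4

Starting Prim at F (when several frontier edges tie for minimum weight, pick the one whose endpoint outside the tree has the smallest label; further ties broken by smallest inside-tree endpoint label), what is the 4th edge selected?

Prim, starting at F.
Step 1: frontier [C F 4, B F 9, A F 13, E F 14] → take C F (4); add C.
Step 2: frontier [C D 4, B C 7, B F 9, A F 13, E F 14] → take C D (4); add D.
Step 3: frontier [B C 7, D E 4, B F 9, A F 13, E F 14] → take D E (4); add E.
Step 4: frontier [B C 7, B F 9, A F 13] → take B C (7); add B.
Step 5: frontier [A F 13] → take A F (13); add A.
Step 6: frontier [A G 11] → take A G (11); add G.
The 4th edge added is B C.

B-C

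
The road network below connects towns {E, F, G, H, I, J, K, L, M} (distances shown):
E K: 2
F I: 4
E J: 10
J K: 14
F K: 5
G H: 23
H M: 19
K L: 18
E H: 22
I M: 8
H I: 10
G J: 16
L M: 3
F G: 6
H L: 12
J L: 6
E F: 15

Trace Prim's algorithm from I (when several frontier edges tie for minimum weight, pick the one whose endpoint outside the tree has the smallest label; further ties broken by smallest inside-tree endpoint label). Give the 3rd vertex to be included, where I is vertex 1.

K

Grow the tree from I using Prim:
Step 1: cheapest edge leaving the tree is F I (4); add F.
Step 2: cheapest edge leaving the tree is F K (5); add K.
Step 3: cheapest edge leaving the tree is E K (2); add E.
Step 4: cheapest edge leaving the tree is F G (6); add G.
Step 5: cheapest edge leaving the tree is I M (8); add M.
Step 6: cheapest edge leaving the tree is L M (3); add L.
Step 7: cheapest edge leaving the tree is J L (6); add J.
Step 8: cheapest edge leaving the tree is H I (10); add H.
Vertex order: I, F, K, E, G, M, L, J, H. The 3rd vertex is K.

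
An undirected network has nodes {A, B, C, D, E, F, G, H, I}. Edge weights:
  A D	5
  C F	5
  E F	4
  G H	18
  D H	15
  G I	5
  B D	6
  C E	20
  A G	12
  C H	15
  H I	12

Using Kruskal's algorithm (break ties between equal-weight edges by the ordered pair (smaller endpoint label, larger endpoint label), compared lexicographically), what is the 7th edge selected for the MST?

H-I

Sort edges by weight, then run Kruskal:
E F (4): add — endpoints in different components.
A D (5): add — endpoints in different components.
C F (5): add — endpoints in different components.
G I (5): add — endpoints in different components.
B D (6): add — endpoints in different components.
A G (12): add — endpoints in different components.
H I (12): add — endpoints in different components.
C H (15): add — endpoints in different components.
The 7th edge added is H I.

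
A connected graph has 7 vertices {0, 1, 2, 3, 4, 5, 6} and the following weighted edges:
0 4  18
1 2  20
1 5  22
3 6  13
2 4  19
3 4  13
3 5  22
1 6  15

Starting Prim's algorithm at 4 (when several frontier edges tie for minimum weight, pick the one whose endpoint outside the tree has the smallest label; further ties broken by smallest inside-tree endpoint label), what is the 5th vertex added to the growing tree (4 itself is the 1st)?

Prim's algorithm from 4:
Step 1: frontier [3 4 13, 0 4 18, 2 4 19] → take 3 4 (13); add 3.
Step 2: frontier [3 6 13, 3 5 22, 0 4 18, 2 4 19] → take 3 6 (13); add 6.
Step 3: frontier [3 5 22, 0 4 18, 2 4 19, 1 6 15] → take 1 6 (15); add 1.
Step 4: frontier [1 2 20, 1 5 22, 3 5 22, 0 4 18, 2 4 19] → take 0 4 (18); add 0.
Step 5: frontier [1 2 20, 1 5 22, 3 5 22, 2 4 19] → take 2 4 (19); add 2.
Step 6: frontier [1 5 22, 3 5 22] → take 1 5 (22); add 5.
Vertex order: 4, 3, 6, 1, 0, 2, 5. The 5th vertex is 0.

0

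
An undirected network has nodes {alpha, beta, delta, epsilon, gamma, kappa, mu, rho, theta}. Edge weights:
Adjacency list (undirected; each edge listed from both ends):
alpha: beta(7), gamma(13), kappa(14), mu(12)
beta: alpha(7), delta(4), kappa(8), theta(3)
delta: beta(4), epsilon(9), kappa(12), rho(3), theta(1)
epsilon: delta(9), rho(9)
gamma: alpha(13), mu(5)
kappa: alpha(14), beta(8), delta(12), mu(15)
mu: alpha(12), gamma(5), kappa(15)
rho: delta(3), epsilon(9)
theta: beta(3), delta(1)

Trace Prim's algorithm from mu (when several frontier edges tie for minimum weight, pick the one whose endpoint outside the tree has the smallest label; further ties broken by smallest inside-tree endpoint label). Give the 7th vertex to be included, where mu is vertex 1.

rho

Prim, starting at mu.
Step 1: frontier [gamma mu 5, alpha mu 12, kappa mu 15] → take gamma mu (5); add gamma.
Step 2: frontier [alpha gamma 13, alpha mu 12, kappa mu 15] → take alpha mu (12); add alpha.
Step 3: frontier [alpha beta 7, alpha kappa 14, kappa mu 15] → take alpha beta (7); add beta.
Step 4: frontier [alpha kappa 14, beta theta 3, beta delta 4, beta kappa 8, kappa mu 15] → take beta theta (3); add theta.
Step 5: frontier [alpha kappa 14, beta delta 4, beta kappa 8, kappa mu 15, delta theta 1] → take delta theta (1); add delta.
Step 6: frontier [alpha kappa 14, beta kappa 8, delta rho 3, delta epsilon 9, delta kappa 12, kappa mu 15] → take delta rho (3); add rho.
Step 7: frontier [alpha kappa 14, beta kappa 8, delta epsilon 9, delta kappa 12, kappa mu 15, epsilon rho 9] → take beta kappa (8); add kappa.
Step 8: frontier [delta epsilon 9, epsilon rho 9] → take delta epsilon (9); add epsilon.
Vertex order: mu, gamma, alpha, beta, theta, delta, rho, kappa, epsilon. The 7th vertex is rho.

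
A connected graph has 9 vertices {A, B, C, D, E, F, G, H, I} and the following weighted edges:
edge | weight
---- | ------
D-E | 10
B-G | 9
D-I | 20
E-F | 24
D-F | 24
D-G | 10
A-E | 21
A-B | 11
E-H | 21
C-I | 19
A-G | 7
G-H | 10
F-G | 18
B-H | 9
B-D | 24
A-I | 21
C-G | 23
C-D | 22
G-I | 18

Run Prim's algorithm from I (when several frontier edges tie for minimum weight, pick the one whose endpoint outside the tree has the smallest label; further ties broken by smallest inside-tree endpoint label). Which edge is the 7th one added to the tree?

F-G

Prim, starting at I.
Step 1: cheapest edge leaving the tree is G-I (18); add G.
Step 2: cheapest edge leaving the tree is A-G (7); add A.
Step 3: cheapest edge leaving the tree is B-G (9); add B.
Step 4: cheapest edge leaving the tree is B-H (9); add H.
Step 5: cheapest edge leaving the tree is D-G (10); add D.
Step 6: cheapest edge leaving the tree is D-E (10); add E.
Step 7: cheapest edge leaving the tree is F-G (18); add F.
Step 8: cheapest edge leaving the tree is C-I (19); add C.
The 7th edge added is F-G.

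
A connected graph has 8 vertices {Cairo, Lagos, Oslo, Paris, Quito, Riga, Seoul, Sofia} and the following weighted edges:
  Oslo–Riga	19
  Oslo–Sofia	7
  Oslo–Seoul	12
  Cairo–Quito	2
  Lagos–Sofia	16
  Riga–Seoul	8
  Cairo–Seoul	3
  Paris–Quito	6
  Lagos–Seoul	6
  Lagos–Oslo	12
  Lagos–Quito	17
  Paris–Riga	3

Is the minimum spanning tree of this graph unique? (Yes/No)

Sort edges by weight, then run Kruskal:
Cairo–Quito (2): add — endpoints in different components.
Cairo–Seoul (3): add — endpoints in different components.
Paris–Riga (3): add — endpoints in different components.
Lagos–Seoul (6): add — endpoints in different components.
Paris–Quito (6): add — endpoints in different components.
Oslo–Sofia (7): add — endpoints in different components.
Riga–Seoul (8): skip — Seoul and Riga already connected.
Lagos–Oslo (12): add — endpoints in different components.
Non-tree edge Oslo–Seoul has weight 12, equal to the heaviest edge on its tree cycle — swapping gives another MST of the same weight. Not unique.

No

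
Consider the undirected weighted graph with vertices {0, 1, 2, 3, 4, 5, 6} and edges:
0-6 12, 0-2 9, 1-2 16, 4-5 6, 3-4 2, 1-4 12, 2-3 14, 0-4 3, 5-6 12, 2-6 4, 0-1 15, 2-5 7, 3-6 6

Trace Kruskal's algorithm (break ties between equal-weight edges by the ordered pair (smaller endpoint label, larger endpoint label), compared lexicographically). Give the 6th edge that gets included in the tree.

Kruskal: consider edges lightest-first.
3-4 (2): add — endpoints in different components.
0-4 (3): add — endpoints in different components.
2-6 (4): add — endpoints in different components.
3-6 (6): add — endpoints in different components.
4-5 (6): add — endpoints in different components.
2-5 (7): skip — 2 and 5 already connected.
0-2 (9): skip — 0 and 2 already connected.
0-6 (12): skip — 0 and 6 already connected.
1-4 (12): add — endpoints in different components.
The 6th edge added is 1-4.

1-4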